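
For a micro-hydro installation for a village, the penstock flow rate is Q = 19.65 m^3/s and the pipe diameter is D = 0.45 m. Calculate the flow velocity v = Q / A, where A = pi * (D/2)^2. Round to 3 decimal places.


Compute pipe cross-sectional area:
  A = pi * (D/2)^2 = pi * (0.45/2)^2 = 0.159 m^2
Calculate velocity:
  v = Q / A = 19.65 / 0.159
  v = 123.551 m/s

123.551


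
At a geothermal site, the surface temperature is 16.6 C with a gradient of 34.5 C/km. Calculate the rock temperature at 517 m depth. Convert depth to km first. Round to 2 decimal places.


Convert depth to km: 517 / 1000 = 0.517 km
Temperature increase = gradient * depth_km = 34.5 * 0.517 = 17.84 C
Temperature at depth = T_surface + delta_T = 16.6 + 17.84
T = 34.44 C

34.44


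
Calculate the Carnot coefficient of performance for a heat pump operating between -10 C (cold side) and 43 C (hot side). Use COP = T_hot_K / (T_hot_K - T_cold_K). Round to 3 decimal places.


Convert to Kelvin:
  T_hot = 43 + 273.15 = 316.15 K
  T_cold = -10 + 273.15 = 263.15 K
Apply Carnot COP formula:
  COP = T_hot_K / (T_hot_K - T_cold_K) = 316.15 / 53.0
  COP = 5.965

5.965


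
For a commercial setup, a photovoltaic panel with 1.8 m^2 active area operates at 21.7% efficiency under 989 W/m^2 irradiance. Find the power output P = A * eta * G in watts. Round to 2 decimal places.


Use the solar power formula P = A * eta * G.
Given: A = 1.8 m^2, eta = 0.217, G = 989 W/m^2
P = 1.8 * 0.217 * 989
P = 386.30 W

386.30


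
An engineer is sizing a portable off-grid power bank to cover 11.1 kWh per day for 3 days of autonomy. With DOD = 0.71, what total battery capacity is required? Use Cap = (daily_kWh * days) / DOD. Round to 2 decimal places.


Total energy needed = daily * days = 11.1 * 3 = 33.3 kWh
Account for depth of discharge:
  Cap = total_energy / DOD = 33.3 / 0.71
  Cap = 46.90 kWh

46.90


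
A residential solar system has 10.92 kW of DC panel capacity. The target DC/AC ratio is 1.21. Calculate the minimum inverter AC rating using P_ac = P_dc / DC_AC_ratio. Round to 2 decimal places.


The inverter AC capacity is determined by the DC/AC ratio.
Given: P_dc = 10.92 kW, DC/AC ratio = 1.21
P_ac = P_dc / ratio = 10.92 / 1.21
P_ac = 9.02 kW

9.02


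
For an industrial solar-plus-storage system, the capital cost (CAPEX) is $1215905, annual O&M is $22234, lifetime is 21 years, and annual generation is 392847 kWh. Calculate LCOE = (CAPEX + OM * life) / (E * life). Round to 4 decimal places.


Total cost = CAPEX + OM * lifetime = 1215905 + 22234 * 21 = 1215905 + 466914 = 1682819
Total generation = annual * lifetime = 392847 * 21 = 8249787 kWh
LCOE = 1682819 / 8249787
LCOE = 0.2040 $/kWh

0.2040


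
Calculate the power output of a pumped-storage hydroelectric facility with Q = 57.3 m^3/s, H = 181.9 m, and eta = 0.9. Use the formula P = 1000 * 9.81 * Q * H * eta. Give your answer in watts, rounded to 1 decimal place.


Apply the hydropower formula P = rho * g * Q * H * eta
rho * g = 1000 * 9.81 = 9810.0
P = 9810.0 * 57.3 * 181.9 * 0.9
P = 92023519.2 W

92023519.2


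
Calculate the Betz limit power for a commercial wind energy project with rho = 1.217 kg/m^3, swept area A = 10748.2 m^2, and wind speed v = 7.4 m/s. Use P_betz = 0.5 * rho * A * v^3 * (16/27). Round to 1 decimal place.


The Betz coefficient Cp_max = 16/27 = 0.5926
v^3 = 7.4^3 = 405.224
P_betz = 0.5 * rho * A * v^3 * Cp_max
P_betz = 0.5 * 1.217 * 10748.2 * 405.224 * 0.5926
P_betz = 1570535.3 W

1570535.3


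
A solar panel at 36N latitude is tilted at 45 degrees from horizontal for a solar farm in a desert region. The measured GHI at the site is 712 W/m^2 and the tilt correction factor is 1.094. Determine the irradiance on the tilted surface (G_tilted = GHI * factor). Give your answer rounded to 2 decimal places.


Identify the given values:
  GHI = 712 W/m^2, tilt correction factor = 1.094
Apply the formula G_tilted = GHI * factor:
  G_tilted = 712 * 1.094
  G_tilted = 778.93 W/m^2

778.93


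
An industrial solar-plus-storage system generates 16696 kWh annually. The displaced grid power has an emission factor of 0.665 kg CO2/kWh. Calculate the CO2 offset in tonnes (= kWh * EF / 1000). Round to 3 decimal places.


CO2 offset in kg = generation * emission_factor
CO2 offset = 16696 * 0.665 = 11102.84 kg
Convert to tonnes:
  CO2 offset = 11102.84 / 1000 = 11.103 tonnes

11.103


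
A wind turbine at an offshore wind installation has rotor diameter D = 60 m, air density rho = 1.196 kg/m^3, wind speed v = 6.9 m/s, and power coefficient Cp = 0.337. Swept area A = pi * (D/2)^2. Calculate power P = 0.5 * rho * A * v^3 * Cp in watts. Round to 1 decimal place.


Step 1 -- Compute swept area:
  A = pi * (D/2)^2 = pi * (60/2)^2 = 2827.43 m^2
Step 2 -- Apply wind power equation:
  P = 0.5 * rho * A * v^3 * Cp
  v^3 = 6.9^3 = 328.509
  P = 0.5 * 1.196 * 2827.43 * 328.509 * 0.337
  P = 187184.9 W

187184.9


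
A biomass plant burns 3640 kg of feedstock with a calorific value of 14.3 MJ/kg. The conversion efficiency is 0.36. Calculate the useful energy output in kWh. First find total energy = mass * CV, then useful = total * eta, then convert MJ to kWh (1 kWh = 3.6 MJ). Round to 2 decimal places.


Total energy = mass * CV = 3640 * 14.3 = 52052.0 MJ
Useful energy = total * eta = 52052.0 * 0.36 = 18738.72 MJ
Convert to kWh: 18738.72 / 3.6
Useful energy = 5205.20 kWh

5205.20


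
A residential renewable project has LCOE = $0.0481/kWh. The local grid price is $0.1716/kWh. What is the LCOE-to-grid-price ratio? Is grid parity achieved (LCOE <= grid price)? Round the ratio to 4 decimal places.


Compare LCOE to grid price:
  LCOE = $0.0481/kWh, Grid price = $0.1716/kWh
  Ratio = LCOE / grid_price = 0.0481 / 0.1716 = 0.2803
  Grid parity achieved (ratio <= 1)? yes

0.2803


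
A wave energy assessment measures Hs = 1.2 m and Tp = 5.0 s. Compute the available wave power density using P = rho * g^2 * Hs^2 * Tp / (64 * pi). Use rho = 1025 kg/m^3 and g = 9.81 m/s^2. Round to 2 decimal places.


Apply wave power formula:
  g^2 = 9.81^2 = 96.2361
  Hs^2 = 1.2^2 = 1.44
  Numerator = rho * g^2 * Hs^2 * Tp = 1025 * 96.2361 * 1.44 * 5.0 = 710222.42
  Denominator = 64 * pi = 201.0619
  P = 710222.42 / 201.0619 = 3532.36 W/m

3532.36


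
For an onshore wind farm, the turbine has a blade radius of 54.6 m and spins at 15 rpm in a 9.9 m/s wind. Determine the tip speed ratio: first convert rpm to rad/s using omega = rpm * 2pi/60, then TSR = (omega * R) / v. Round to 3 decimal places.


Convert rotational speed to rad/s:
  omega = 15 * 2 * pi / 60 = 1.5708 rad/s
Compute tip speed:
  v_tip = omega * R = 1.5708 * 54.6 = 85.765 m/s
Tip speed ratio:
  TSR = v_tip / v_wind = 85.765 / 9.9 = 8.663

8.663


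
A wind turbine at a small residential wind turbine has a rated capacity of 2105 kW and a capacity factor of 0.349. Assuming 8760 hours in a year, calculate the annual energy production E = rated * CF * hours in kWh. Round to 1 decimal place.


Annual energy = rated_kW * capacity_factor * hours_per_year
Given: P_rated = 2105 kW, CF = 0.349, hours = 8760
E = 2105 * 0.349 * 8760
E = 6435490.2 kWh

6435490.2


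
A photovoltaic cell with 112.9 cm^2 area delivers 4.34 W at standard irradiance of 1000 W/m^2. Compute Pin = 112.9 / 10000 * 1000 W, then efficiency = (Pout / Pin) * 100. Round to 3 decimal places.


First compute the input power:
  Pin = area_cm2 / 10000 * G = 112.9 / 10000 * 1000 = 11.29 W
Then compute efficiency:
  Efficiency = (Pout / Pin) * 100 = (4.34 / 11.29) * 100
  Efficiency = 38.441%

38.441


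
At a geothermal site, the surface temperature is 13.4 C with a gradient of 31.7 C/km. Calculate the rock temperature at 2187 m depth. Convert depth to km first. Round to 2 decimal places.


Convert depth to km: 2187 / 1000 = 2.187 km
Temperature increase = gradient * depth_km = 31.7 * 2.187 = 69.33 C
Temperature at depth = T_surface + delta_T = 13.4 + 69.33
T = 82.73 C

82.73


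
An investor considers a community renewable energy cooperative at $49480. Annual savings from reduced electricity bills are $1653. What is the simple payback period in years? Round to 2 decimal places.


Simple payback period = initial cost / annual savings
Payback = 49480 / 1653
Payback = 29.93 years

29.93


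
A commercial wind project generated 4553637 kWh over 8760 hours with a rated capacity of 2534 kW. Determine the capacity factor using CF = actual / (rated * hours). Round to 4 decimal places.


Capacity factor = actual output / maximum possible output
Maximum possible = rated * hours = 2534 * 8760 = 22197840 kWh
CF = 4553637 / 22197840
CF = 0.2051

0.2051


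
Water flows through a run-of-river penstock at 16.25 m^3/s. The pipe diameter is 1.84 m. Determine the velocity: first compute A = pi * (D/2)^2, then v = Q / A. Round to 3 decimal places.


Compute pipe cross-sectional area:
  A = pi * (D/2)^2 = pi * (1.84/2)^2 = 2.659 m^2
Calculate velocity:
  v = Q / A = 16.25 / 2.659
  v = 6.111 m/s

6.111


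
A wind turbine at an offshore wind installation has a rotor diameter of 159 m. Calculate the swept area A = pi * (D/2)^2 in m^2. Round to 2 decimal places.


Compute the rotor radius:
  r = D / 2 = 159 / 2 = 79.5 m
Calculate swept area:
  A = pi * r^2 = pi * 79.5^2
  A = 19855.65 m^2

19855.65


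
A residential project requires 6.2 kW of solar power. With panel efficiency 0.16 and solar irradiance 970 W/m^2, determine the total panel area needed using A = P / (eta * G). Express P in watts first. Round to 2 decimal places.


Convert target power to watts: P = 6.2 * 1000 = 6200.0 W
Compute denominator: eta * G = 0.16 * 970 = 155.2
Required area A = P / (eta * G) = 6200.0 / 155.2
A = 39.95 m^2

39.95


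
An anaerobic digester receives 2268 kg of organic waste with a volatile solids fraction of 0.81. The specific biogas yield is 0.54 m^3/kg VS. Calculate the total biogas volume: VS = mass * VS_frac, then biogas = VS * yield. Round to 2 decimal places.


Compute volatile solids:
  VS = mass * VS_fraction = 2268 * 0.81 = 1837.08 kg
Calculate biogas volume:
  Biogas = VS * specific_yield = 1837.08 * 0.54
  Biogas = 992.02 m^3

992.02


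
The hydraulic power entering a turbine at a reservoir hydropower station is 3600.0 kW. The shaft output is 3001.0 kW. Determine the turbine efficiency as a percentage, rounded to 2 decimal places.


Turbine efficiency = (output power / input power) * 100
eta = (3001.0 / 3600.0) * 100
eta = 83.36%

83.36


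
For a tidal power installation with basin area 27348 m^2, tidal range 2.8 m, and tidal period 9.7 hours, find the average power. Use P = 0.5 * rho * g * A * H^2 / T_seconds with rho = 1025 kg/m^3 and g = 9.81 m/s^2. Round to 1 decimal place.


Convert period to seconds: T = 9.7 * 3600 = 34920.0 s
H^2 = 2.8^2 = 7.84
P = 0.5 * rho * g * A * H^2 / T
P = 0.5 * 1025 * 9.81 * 27348 * 7.84 / 34920.0
P = 30869.5 W

30869.5


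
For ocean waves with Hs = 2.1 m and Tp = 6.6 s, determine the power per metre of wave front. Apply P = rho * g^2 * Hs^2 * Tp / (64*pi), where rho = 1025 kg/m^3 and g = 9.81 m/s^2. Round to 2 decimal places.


Apply wave power formula:
  g^2 = 9.81^2 = 96.2361
  Hs^2 = 2.1^2 = 4.41
  Numerator = rho * g^2 * Hs^2 * Tp = 1025 * 96.2361 * 4.41 * 6.6 = 2871074.12
  Denominator = 64 * pi = 201.0619
  P = 2871074.12 / 201.0619 = 14279.55 W/m

14279.55


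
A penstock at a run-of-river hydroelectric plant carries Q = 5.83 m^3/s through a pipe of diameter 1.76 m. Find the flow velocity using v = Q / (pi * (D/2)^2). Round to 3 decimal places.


Compute pipe cross-sectional area:
  A = pi * (D/2)^2 = pi * (1.76/2)^2 = 2.4328 m^2
Calculate velocity:
  v = Q / A = 5.83 / 2.4328
  v = 2.396 m/s

2.396


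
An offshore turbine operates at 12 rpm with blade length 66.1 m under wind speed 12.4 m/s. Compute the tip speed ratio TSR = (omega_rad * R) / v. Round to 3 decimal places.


Convert rotational speed to rad/s:
  omega = 12 * 2 * pi / 60 = 1.2566 rad/s
Compute tip speed:
  v_tip = omega * R = 1.2566 * 66.1 = 83.064 m/s
Tip speed ratio:
  TSR = v_tip / v_wind = 83.064 / 12.4 = 6.699

6.699


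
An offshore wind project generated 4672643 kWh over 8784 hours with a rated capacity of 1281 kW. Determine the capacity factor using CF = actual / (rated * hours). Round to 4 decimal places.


Capacity factor = actual output / maximum possible output
Maximum possible = rated * hours = 1281 * 8784 = 11252304 kWh
CF = 4672643 / 11252304
CF = 0.4153

0.4153


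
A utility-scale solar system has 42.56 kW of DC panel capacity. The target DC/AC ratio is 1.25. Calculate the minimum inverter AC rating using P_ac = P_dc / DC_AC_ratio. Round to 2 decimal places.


The inverter AC capacity is determined by the DC/AC ratio.
Given: P_dc = 42.56 kW, DC/AC ratio = 1.25
P_ac = P_dc / ratio = 42.56 / 1.25
P_ac = 34.05 kW

34.05


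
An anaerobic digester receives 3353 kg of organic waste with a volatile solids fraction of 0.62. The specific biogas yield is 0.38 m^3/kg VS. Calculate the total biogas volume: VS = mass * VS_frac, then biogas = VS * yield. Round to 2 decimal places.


Compute volatile solids:
  VS = mass * VS_fraction = 3353 * 0.62 = 2078.86 kg
Calculate biogas volume:
  Biogas = VS * specific_yield = 2078.86 * 0.38
  Biogas = 789.97 m^3

789.97


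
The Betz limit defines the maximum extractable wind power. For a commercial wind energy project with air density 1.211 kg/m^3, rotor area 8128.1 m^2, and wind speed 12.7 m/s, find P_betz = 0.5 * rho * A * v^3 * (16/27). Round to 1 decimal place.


The Betz coefficient Cp_max = 16/27 = 0.5926
v^3 = 12.7^3 = 2048.383
P_betz = 0.5 * rho * A * v^3 * Cp_max
P_betz = 0.5 * 1.211 * 8128.1 * 2048.383 * 0.5926
P_betz = 5974073.6 W

5974073.6


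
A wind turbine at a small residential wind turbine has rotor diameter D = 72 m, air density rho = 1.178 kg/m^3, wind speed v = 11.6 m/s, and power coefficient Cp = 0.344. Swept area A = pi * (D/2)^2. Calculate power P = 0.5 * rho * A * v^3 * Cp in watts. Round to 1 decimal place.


Step 1 -- Compute swept area:
  A = pi * (D/2)^2 = pi * (72/2)^2 = 4071.5 m^2
Step 2 -- Apply wind power equation:
  P = 0.5 * rho * A * v^3 * Cp
  v^3 = 11.6^3 = 1560.896
  P = 0.5 * 1.178 * 4071.5 * 1560.896 * 0.344
  P = 1287664.1 W

1287664.1


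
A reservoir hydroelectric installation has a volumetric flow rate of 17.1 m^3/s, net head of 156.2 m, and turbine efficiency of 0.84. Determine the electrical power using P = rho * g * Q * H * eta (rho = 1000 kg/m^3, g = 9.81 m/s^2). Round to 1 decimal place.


Apply the hydropower formula P = rho * g * Q * H * eta
rho * g = 1000 * 9.81 = 9810.0
P = 9810.0 * 17.1 * 156.2 * 0.84
P = 22010273.2 W

22010273.2


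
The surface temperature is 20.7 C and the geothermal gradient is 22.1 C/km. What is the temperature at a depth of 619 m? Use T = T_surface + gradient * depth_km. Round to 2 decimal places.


Convert depth to km: 619 / 1000 = 0.619 km
Temperature increase = gradient * depth_km = 22.1 * 0.619 = 13.68 C
Temperature at depth = T_surface + delta_T = 20.7 + 13.68
T = 34.38 C

34.38


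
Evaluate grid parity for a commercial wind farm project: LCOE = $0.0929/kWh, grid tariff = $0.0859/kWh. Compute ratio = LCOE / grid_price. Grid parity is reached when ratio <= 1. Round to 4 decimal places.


Compare LCOE to grid price:
  LCOE = $0.0929/kWh, Grid price = $0.0859/kWh
  Ratio = LCOE / grid_price = 0.0929 / 0.0859 = 1.0815
  Grid parity achieved (ratio <= 1)? no

1.0815


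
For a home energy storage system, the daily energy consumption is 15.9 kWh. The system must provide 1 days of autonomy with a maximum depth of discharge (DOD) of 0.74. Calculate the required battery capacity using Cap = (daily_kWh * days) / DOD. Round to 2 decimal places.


Total energy needed = daily * days = 15.9 * 1 = 15.9 kWh
Account for depth of discharge:
  Cap = total_energy / DOD = 15.9 / 0.74
  Cap = 21.49 kWh

21.49


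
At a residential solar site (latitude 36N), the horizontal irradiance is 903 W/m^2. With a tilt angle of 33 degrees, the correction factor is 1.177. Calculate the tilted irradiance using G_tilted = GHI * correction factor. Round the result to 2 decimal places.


Identify the given values:
  GHI = 903 W/m^2, tilt correction factor = 1.177
Apply the formula G_tilted = GHI * factor:
  G_tilted = 903 * 1.177
  G_tilted = 1062.83 W/m^2

1062.83


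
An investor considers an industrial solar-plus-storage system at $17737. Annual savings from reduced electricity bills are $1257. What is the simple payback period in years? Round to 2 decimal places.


Simple payback period = initial cost / annual savings
Payback = 17737 / 1257
Payback = 14.11 years

14.11


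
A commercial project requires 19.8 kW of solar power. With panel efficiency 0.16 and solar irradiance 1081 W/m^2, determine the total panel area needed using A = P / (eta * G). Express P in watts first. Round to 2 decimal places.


Convert target power to watts: P = 19.8 * 1000 = 19800.0 W
Compute denominator: eta * G = 0.16 * 1081 = 172.96
Required area A = P / (eta * G) = 19800.0 / 172.96
A = 114.48 m^2

114.48


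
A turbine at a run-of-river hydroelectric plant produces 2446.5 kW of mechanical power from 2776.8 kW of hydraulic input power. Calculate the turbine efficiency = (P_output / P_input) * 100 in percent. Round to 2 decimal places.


Turbine efficiency = (output power / input power) * 100
eta = (2446.5 / 2776.8) * 100
eta = 88.11%

88.11


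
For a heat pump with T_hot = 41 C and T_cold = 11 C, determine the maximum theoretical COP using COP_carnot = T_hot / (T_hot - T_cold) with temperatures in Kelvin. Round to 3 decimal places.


Convert to Kelvin:
  T_hot = 41 + 273.15 = 314.15 K
  T_cold = 11 + 273.15 = 284.15 K
Apply Carnot COP formula:
  COP = T_hot_K / (T_hot_K - T_cold_K) = 314.15 / 30.0
  COP = 10.472

10.472


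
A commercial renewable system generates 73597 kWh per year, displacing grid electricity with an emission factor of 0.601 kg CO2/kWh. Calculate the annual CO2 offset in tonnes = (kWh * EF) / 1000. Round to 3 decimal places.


CO2 offset in kg = generation * emission_factor
CO2 offset = 73597 * 0.601 = 44231.8 kg
Convert to tonnes:
  CO2 offset = 44231.8 / 1000 = 44.232 tonnes

44.232


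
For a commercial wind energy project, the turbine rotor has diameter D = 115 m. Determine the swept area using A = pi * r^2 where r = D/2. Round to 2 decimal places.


Compute the rotor radius:
  r = D / 2 = 115 / 2 = 57.5 m
Calculate swept area:
  A = pi * r^2 = pi * 57.5^2
  A = 10386.89 m^2

10386.89


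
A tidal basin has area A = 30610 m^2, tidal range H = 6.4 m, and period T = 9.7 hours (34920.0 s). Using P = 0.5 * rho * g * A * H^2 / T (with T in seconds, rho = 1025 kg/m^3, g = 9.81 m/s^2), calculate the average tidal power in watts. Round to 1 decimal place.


Convert period to seconds: T = 9.7 * 3600 = 34920.0 s
H^2 = 6.4^2 = 40.96
P = 0.5 * rho * g * A * H^2 / T
P = 0.5 * 1025 * 9.81 * 30610 * 40.96 / 34920.0
P = 180514.4 W

180514.4


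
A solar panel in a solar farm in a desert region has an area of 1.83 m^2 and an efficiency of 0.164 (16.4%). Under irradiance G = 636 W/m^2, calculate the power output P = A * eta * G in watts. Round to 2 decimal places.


Use the solar power formula P = A * eta * G.
Given: A = 1.83 m^2, eta = 0.164, G = 636 W/m^2
P = 1.83 * 0.164 * 636
P = 190.88 W

190.88


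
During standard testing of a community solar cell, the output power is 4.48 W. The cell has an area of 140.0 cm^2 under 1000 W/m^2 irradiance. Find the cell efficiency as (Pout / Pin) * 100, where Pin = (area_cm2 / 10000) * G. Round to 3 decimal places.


First compute the input power:
  Pin = area_cm2 / 10000 * G = 140.0 / 10000 * 1000 = 14.0 W
Then compute efficiency:
  Efficiency = (Pout / Pin) * 100 = (4.48 / 14.0) * 100
  Efficiency = 32.000%

32.000


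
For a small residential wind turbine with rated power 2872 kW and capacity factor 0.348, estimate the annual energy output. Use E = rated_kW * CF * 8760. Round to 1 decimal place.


Annual energy = rated_kW * capacity_factor * hours_per_year
Given: P_rated = 2872 kW, CF = 0.348, hours = 8760
E = 2872 * 0.348 * 8760
E = 8755234.6 kWh

8755234.6


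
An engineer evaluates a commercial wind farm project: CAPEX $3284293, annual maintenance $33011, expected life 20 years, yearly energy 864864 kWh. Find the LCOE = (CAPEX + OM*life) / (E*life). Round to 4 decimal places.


Total cost = CAPEX + OM * lifetime = 3284293 + 33011 * 20 = 3284293 + 660220 = 3944513
Total generation = annual * lifetime = 864864 * 20 = 17297280 kWh
LCOE = 3944513 / 17297280
LCOE = 0.2280 $/kWh

0.2280


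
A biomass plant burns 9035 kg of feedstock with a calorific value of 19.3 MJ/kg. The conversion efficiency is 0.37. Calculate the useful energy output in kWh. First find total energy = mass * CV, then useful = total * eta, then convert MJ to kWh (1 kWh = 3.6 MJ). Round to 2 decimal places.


Total energy = mass * CV = 9035 * 19.3 = 174375.5 MJ
Useful energy = total * eta = 174375.5 * 0.37 = 64518.94 MJ
Convert to kWh: 64518.94 / 3.6
Useful energy = 17921.93 kWh

17921.93


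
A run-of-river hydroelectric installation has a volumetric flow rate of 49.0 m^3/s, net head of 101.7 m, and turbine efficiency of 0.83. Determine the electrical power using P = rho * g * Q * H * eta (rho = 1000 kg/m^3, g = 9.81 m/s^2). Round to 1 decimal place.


Apply the hydropower formula P = rho * g * Q * H * eta
rho * g = 1000 * 9.81 = 9810.0
P = 9810.0 * 49.0 * 101.7 * 0.83
P = 40575523.6 W

40575523.6


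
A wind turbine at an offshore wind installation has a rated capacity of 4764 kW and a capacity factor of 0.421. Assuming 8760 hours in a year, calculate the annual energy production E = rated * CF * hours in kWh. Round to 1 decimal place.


Annual energy = rated_kW * capacity_factor * hours_per_year
Given: P_rated = 4764 kW, CF = 0.421, hours = 8760
E = 4764 * 0.421 * 8760
E = 17569441.4 kWh

17569441.4


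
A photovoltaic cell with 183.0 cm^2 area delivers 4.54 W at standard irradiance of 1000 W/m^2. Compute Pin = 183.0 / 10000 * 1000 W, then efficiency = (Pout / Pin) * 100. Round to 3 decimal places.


First compute the input power:
  Pin = area_cm2 / 10000 * G = 183.0 / 10000 * 1000 = 18.3 W
Then compute efficiency:
  Efficiency = (Pout / Pin) * 100 = (4.54 / 18.3) * 100
  Efficiency = 24.809%

24.809


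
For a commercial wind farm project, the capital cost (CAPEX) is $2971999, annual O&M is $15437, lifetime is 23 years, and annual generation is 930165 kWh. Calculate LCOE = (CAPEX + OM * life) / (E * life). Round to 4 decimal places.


Total cost = CAPEX + OM * lifetime = 2971999 + 15437 * 23 = 2971999 + 355051 = 3327050
Total generation = annual * lifetime = 930165 * 23 = 21393795 kWh
LCOE = 3327050 / 21393795
LCOE = 0.1555 $/kWh

0.1555


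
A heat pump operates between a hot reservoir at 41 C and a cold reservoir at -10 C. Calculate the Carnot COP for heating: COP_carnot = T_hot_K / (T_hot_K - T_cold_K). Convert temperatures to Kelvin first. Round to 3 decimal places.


Convert to Kelvin:
  T_hot = 41 + 273.15 = 314.15 K
  T_cold = -10 + 273.15 = 263.15 K
Apply Carnot COP formula:
  COP = T_hot_K / (T_hot_K - T_cold_K) = 314.15 / 51.0
  COP = 6.160

6.160


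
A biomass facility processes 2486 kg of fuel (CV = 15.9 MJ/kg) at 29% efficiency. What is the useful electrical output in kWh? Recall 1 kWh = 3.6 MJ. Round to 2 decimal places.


Total energy = mass * CV = 2486 * 15.9 = 39527.4 MJ
Useful energy = total * eta = 39527.4 * 0.29 = 11462.95 MJ
Convert to kWh: 11462.95 / 3.6
Useful energy = 3184.15 kWh

3184.15


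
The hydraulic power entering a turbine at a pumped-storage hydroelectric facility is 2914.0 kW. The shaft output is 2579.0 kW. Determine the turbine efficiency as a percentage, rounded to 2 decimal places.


Turbine efficiency = (output power / input power) * 100
eta = (2579.0 / 2914.0) * 100
eta = 88.50%

88.50


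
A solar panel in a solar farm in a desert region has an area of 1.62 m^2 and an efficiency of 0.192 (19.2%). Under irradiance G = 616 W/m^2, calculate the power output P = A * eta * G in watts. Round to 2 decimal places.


Use the solar power formula P = A * eta * G.
Given: A = 1.62 m^2, eta = 0.192, G = 616 W/m^2
P = 1.62 * 0.192 * 616
P = 191.60 W

191.60


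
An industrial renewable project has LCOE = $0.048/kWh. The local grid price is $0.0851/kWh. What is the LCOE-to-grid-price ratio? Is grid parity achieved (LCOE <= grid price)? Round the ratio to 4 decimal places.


Compare LCOE to grid price:
  LCOE = $0.048/kWh, Grid price = $0.0851/kWh
  Ratio = LCOE / grid_price = 0.048 / 0.0851 = 0.5640
  Grid parity achieved (ratio <= 1)? yes

0.5640


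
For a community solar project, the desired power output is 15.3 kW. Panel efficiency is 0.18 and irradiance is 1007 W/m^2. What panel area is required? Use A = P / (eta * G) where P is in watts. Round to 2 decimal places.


Convert target power to watts: P = 15.3 * 1000 = 15300.0 W
Compute denominator: eta * G = 0.18 * 1007 = 181.26
Required area A = P / (eta * G) = 15300.0 / 181.26
A = 84.41 m^2

84.41


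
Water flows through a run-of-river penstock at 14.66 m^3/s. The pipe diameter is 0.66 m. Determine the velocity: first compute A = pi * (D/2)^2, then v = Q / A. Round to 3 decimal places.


Compute pipe cross-sectional area:
  A = pi * (D/2)^2 = pi * (0.66/2)^2 = 0.3421 m^2
Calculate velocity:
  v = Q / A = 14.66 / 0.3421
  v = 42.851 m/s

42.851


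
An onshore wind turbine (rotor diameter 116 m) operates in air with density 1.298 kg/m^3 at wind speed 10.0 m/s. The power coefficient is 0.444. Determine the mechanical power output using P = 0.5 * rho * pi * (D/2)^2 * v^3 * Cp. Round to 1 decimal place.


Step 1 -- Compute swept area:
  A = pi * (D/2)^2 = pi * (116/2)^2 = 10568.32 m^2
Step 2 -- Apply wind power equation:
  P = 0.5 * rho * A * v^3 * Cp
  v^3 = 10.0^3 = 1000.0
  P = 0.5 * 1.298 * 10568.32 * 1000.0 * 0.444
  P = 3045324.2 W

3045324.2


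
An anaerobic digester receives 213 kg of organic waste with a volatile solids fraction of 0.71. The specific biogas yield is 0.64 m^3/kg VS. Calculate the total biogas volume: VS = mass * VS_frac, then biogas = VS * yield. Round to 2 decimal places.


Compute volatile solids:
  VS = mass * VS_fraction = 213 * 0.71 = 151.23 kg
Calculate biogas volume:
  Biogas = VS * specific_yield = 151.23 * 0.64
  Biogas = 96.79 m^3

96.79


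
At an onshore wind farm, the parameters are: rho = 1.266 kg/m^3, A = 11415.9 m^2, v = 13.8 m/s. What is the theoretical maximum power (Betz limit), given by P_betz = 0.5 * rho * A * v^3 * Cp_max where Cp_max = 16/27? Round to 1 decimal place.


The Betz coefficient Cp_max = 16/27 = 0.5926
v^3 = 13.8^3 = 2628.072
P_betz = 0.5 * rho * A * v^3 * Cp_max
P_betz = 0.5 * 1.266 * 11415.9 * 2628.072 * 0.5926
P_betz = 11254011.2 W

11254011.2


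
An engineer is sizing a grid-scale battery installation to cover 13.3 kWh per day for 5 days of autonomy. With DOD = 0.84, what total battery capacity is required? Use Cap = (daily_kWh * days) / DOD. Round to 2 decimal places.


Total energy needed = daily * days = 13.3 * 5 = 66.5 kWh
Account for depth of discharge:
  Cap = total_energy / DOD = 66.5 / 0.84
  Cap = 79.17 kWh

79.17


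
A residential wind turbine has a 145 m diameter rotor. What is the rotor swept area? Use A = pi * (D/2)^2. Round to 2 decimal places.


Compute the rotor radius:
  r = D / 2 = 145 / 2 = 72.5 m
Calculate swept area:
  A = pi * r^2 = pi * 72.5^2
  A = 16513.00 m^2

16513.00


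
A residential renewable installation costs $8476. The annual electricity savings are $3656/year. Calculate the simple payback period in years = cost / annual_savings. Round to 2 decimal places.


Simple payback period = initial cost / annual savings
Payback = 8476 / 3656
Payback = 2.32 years

2.32


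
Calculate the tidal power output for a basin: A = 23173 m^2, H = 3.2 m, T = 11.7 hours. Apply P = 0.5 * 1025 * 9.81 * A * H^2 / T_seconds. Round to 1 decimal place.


Convert period to seconds: T = 11.7 * 3600 = 42120.0 s
H^2 = 3.2^2 = 10.24
P = 0.5 * rho * g * A * H^2 / T
P = 0.5 * 1025 * 9.81 * 23173 * 10.24 / 42120.0
P = 28324.1 W

28324.1


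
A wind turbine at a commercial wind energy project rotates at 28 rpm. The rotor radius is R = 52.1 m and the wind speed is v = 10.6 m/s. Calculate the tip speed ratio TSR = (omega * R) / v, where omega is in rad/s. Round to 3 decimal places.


Convert rotational speed to rad/s:
  omega = 28 * 2 * pi / 60 = 2.9322 rad/s
Compute tip speed:
  v_tip = omega * R = 2.9322 * 52.1 = 152.765 m/s
Tip speed ratio:
  TSR = v_tip / v_wind = 152.765 / 10.6 = 14.412

14.412


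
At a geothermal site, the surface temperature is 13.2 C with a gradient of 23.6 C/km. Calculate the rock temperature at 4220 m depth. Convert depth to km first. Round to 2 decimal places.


Convert depth to km: 4220 / 1000 = 4.22 km
Temperature increase = gradient * depth_km = 23.6 * 4.22 = 99.59 C
Temperature at depth = T_surface + delta_T = 13.2 + 99.59
T = 112.79 C

112.79


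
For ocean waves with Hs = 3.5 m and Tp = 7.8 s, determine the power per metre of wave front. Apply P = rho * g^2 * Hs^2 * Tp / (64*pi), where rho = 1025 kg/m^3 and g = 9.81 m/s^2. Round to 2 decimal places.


Apply wave power formula:
  g^2 = 9.81^2 = 96.2361
  Hs^2 = 3.5^2 = 12.25
  Numerator = rho * g^2 * Hs^2 * Tp = 1025 * 96.2361 * 12.25 * 7.8 = 9425243.34
  Denominator = 64 * pi = 201.0619
  P = 9425243.34 / 201.0619 = 46877.31 W/m

46877.31


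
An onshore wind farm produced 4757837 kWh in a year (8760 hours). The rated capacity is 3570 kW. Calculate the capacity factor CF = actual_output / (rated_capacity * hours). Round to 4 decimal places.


Capacity factor = actual output / maximum possible output
Maximum possible = rated * hours = 3570 * 8760 = 31273200 kWh
CF = 4757837 / 31273200
CF = 0.1521

0.1521


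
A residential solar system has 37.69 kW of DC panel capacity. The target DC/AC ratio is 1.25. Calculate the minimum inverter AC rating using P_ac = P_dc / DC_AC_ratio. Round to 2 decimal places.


The inverter AC capacity is determined by the DC/AC ratio.
Given: P_dc = 37.69 kW, DC/AC ratio = 1.25
P_ac = P_dc / ratio = 37.69 / 1.25
P_ac = 30.15 kW

30.15


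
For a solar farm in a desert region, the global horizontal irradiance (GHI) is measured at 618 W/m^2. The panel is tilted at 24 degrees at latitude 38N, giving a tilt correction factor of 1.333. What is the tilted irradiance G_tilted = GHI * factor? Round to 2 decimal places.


Identify the given values:
  GHI = 618 W/m^2, tilt correction factor = 1.333
Apply the formula G_tilted = GHI * factor:
  G_tilted = 618 * 1.333
  G_tilted = 823.79 W/m^2

823.79


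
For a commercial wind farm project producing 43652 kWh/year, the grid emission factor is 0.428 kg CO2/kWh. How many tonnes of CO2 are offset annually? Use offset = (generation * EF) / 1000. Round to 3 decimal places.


CO2 offset in kg = generation * emission_factor
CO2 offset = 43652 * 0.428 = 18683.06 kg
Convert to tonnes:
  CO2 offset = 18683.06 / 1000 = 18.683 tonnes

18.683


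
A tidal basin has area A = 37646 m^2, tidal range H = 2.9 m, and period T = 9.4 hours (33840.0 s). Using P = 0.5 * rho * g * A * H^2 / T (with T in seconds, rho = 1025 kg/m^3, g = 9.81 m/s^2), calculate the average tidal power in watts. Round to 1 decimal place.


Convert period to seconds: T = 9.4 * 3600 = 33840.0 s
H^2 = 2.9^2 = 8.41
P = 0.5 * rho * g * A * H^2 / T
P = 0.5 * 1025 * 9.81 * 37646 * 8.41 / 33840.0
P = 47037.8 W

47037.8


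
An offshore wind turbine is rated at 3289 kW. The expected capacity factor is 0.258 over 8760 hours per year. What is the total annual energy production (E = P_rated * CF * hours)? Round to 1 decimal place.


Annual energy = rated_kW * capacity_factor * hours_per_year
Given: P_rated = 3289 kW, CF = 0.258, hours = 8760
E = 3289 * 0.258 * 8760
E = 7433403.1 kWh

7433403.1


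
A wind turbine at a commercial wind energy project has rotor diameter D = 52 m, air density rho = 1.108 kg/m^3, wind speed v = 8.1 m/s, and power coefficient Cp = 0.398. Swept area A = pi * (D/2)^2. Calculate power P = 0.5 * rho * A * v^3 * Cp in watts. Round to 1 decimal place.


Step 1 -- Compute swept area:
  A = pi * (D/2)^2 = pi * (52/2)^2 = 2123.72 m^2
Step 2 -- Apply wind power equation:
  P = 0.5 * rho * A * v^3 * Cp
  v^3 = 8.1^3 = 531.441
  P = 0.5 * 1.108 * 2123.72 * 531.441 * 0.398
  P = 248853.9 W

248853.9


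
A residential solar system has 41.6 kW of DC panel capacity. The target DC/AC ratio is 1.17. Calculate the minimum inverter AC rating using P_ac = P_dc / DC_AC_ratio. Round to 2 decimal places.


The inverter AC capacity is determined by the DC/AC ratio.
Given: P_dc = 41.6 kW, DC/AC ratio = 1.17
P_ac = P_dc / ratio = 41.6 / 1.17
P_ac = 35.56 kW

35.56


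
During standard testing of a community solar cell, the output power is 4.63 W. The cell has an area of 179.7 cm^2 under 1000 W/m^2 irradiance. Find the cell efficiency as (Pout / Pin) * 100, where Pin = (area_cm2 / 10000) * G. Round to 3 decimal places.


First compute the input power:
  Pin = area_cm2 / 10000 * G = 179.7 / 10000 * 1000 = 17.97 W
Then compute efficiency:
  Efficiency = (Pout / Pin) * 100 = (4.63 / 17.97) * 100
  Efficiency = 25.765%

25.765


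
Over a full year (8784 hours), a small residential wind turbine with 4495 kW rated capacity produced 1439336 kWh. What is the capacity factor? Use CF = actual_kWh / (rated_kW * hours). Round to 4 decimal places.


Capacity factor = actual output / maximum possible output
Maximum possible = rated * hours = 4495 * 8784 = 39484080 kWh
CF = 1439336 / 39484080
CF = 0.0365

0.0365


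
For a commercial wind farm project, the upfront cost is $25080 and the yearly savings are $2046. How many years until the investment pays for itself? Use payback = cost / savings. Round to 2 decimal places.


Simple payback period = initial cost / annual savings
Payback = 25080 / 2046
Payback = 12.26 years

12.26


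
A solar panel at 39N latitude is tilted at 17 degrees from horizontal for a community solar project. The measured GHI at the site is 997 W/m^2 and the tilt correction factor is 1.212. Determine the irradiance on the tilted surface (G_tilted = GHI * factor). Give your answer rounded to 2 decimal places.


Identify the given values:
  GHI = 997 W/m^2, tilt correction factor = 1.212
Apply the formula G_tilted = GHI * factor:
  G_tilted = 997 * 1.212
  G_tilted = 1208.36 W/m^2

1208.36


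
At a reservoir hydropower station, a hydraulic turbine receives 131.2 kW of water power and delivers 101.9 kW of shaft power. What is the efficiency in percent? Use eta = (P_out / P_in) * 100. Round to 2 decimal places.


Turbine efficiency = (output power / input power) * 100
eta = (101.9 / 131.2) * 100
eta = 77.67%

77.67


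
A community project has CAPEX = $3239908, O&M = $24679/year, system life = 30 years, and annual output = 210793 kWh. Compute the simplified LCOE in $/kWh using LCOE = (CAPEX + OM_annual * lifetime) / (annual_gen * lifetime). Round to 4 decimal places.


Total cost = CAPEX + OM * lifetime = 3239908 + 24679 * 30 = 3239908 + 740370 = 3980278
Total generation = annual * lifetime = 210793 * 30 = 6323790 kWh
LCOE = 3980278 / 6323790
LCOE = 0.6294 $/kWh

0.6294


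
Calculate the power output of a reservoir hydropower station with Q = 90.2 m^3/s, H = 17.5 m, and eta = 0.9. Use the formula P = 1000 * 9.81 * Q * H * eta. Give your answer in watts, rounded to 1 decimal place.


Apply the hydropower formula P = rho * g * Q * H * eta
rho * g = 1000 * 9.81 = 9810.0
P = 9810.0 * 90.2 * 17.5 * 0.9
P = 13936576.5 W

13936576.5


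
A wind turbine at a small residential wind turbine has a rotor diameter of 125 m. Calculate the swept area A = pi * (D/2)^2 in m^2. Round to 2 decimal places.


Compute the rotor radius:
  r = D / 2 = 125 / 2 = 62.5 m
Calculate swept area:
  A = pi * r^2 = pi * 62.5^2
  A = 12271.85 m^2

12271.85


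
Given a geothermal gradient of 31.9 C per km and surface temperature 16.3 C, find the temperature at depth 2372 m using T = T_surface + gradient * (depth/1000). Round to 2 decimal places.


Convert depth to km: 2372 / 1000 = 2.372 km
Temperature increase = gradient * depth_km = 31.9 * 2.372 = 75.67 C
Temperature at depth = T_surface + delta_T = 16.3 + 75.67
T = 91.97 C

91.97


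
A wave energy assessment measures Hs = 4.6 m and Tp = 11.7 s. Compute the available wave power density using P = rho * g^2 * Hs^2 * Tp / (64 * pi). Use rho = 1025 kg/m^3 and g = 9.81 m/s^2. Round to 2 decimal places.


Apply wave power formula:
  g^2 = 9.81^2 = 96.2361
  Hs^2 = 4.6^2 = 21.16
  Numerator = rho * g^2 * Hs^2 * Tp = 1025 * 96.2361 * 21.16 * 11.7 = 24420997.84
  Denominator = 64 * pi = 201.0619
  P = 24420997.84 / 201.0619 = 121460.08 W/m

121460.08


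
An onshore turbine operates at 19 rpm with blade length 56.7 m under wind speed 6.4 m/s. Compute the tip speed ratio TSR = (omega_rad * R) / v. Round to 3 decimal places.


Convert rotational speed to rad/s:
  omega = 19 * 2 * pi / 60 = 1.9897 rad/s
Compute tip speed:
  v_tip = omega * R = 1.9897 * 56.7 = 112.815 m/s
Tip speed ratio:
  TSR = v_tip / v_wind = 112.815 / 6.4 = 17.627

17.627


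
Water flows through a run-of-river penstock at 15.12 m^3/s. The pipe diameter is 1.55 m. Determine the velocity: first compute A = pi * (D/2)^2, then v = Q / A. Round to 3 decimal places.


Compute pipe cross-sectional area:
  A = pi * (D/2)^2 = pi * (1.55/2)^2 = 1.8869 m^2
Calculate velocity:
  v = Q / A = 15.12 / 1.8869
  v = 8.013 m/s

8.013


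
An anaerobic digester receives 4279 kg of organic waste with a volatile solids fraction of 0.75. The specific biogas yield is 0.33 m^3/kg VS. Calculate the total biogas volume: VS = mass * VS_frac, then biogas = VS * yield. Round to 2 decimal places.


Compute volatile solids:
  VS = mass * VS_fraction = 4279 * 0.75 = 3209.25 kg
Calculate biogas volume:
  Biogas = VS * specific_yield = 3209.25 * 0.33
  Biogas = 1059.05 m^3

1059.05


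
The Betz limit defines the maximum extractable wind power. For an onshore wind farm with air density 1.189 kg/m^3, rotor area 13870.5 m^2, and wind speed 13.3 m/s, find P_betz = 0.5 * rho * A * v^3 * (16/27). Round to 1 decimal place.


The Betz coefficient Cp_max = 16/27 = 0.5926
v^3 = 13.3^3 = 2352.637
P_betz = 0.5 * rho * A * v^3 * Cp_max
P_betz = 0.5 * 1.189 * 13870.5 * 2352.637 * 0.5926
P_betz = 11496221.3 W

11496221.3


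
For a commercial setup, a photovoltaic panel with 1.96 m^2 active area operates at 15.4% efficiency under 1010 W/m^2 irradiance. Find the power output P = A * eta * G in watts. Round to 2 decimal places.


Use the solar power formula P = A * eta * G.
Given: A = 1.96 m^2, eta = 0.154, G = 1010 W/m^2
P = 1.96 * 0.154 * 1010
P = 304.86 W

304.86


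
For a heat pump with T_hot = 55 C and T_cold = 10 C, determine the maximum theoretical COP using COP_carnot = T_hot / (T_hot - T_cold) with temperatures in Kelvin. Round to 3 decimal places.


Convert to Kelvin:
  T_hot = 55 + 273.15 = 328.15 K
  T_cold = 10 + 273.15 = 283.15 K
Apply Carnot COP formula:
  COP = T_hot_K / (T_hot_K - T_cold_K) = 328.15 / 45.0
  COP = 7.292

7.292


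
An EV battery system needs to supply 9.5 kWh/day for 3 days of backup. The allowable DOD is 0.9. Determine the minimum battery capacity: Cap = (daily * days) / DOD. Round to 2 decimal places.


Total energy needed = daily * days = 9.5 * 3 = 28.5 kWh
Account for depth of discharge:
  Cap = total_energy / DOD = 28.5 / 0.9
  Cap = 31.67 kWh

31.67


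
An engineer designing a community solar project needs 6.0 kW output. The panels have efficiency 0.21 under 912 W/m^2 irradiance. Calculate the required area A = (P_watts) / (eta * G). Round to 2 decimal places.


Convert target power to watts: P = 6.0 * 1000 = 6000.0 W
Compute denominator: eta * G = 0.21 * 912 = 191.52
Required area A = P / (eta * G) = 6000.0 / 191.52
A = 31.33 m^2

31.33
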